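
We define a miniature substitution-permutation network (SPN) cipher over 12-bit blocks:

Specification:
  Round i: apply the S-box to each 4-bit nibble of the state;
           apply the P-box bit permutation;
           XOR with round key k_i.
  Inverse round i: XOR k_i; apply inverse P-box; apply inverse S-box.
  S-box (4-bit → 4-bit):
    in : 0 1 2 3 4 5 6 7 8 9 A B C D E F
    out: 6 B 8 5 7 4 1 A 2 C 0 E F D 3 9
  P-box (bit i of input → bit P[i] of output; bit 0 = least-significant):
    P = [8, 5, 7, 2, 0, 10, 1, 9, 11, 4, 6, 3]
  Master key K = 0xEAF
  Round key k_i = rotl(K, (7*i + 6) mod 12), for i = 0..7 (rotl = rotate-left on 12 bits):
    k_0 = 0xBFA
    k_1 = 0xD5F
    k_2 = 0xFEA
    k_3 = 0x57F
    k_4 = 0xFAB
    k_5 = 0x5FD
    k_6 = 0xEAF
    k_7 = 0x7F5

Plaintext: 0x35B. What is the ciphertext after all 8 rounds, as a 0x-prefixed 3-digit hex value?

s_0 = plaintext = 0x35B
s_1 = Round(s_0, k_0) = 0x31C
s_2 = Round(s_1, k_1) = 0x2BA
s_3 = Round(s_2, k_2) = 0x9E0
s_4 = Round(s_3, k_3) = 0x196
s_5 = Round(s_4, k_4) = 0x4B1
s_6 = Round(s_5, k_5) = 0xA8B
s_7 = Round(s_6, k_6) = 0xA0B
s_8 = Round(s_7, k_7) = 0x353

0x353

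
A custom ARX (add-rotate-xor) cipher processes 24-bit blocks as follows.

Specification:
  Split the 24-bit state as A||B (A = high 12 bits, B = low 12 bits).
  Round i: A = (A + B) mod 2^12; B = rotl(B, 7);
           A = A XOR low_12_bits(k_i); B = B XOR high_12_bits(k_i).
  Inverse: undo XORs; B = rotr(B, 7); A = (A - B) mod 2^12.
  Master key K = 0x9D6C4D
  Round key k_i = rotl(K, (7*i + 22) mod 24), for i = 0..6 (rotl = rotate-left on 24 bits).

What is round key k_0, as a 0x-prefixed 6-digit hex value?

0x675B13

K = 0x9D6C4D
k_0 = rotl(K, (7*0+22) mod 24) = rotl(K, 22) = 0x675B13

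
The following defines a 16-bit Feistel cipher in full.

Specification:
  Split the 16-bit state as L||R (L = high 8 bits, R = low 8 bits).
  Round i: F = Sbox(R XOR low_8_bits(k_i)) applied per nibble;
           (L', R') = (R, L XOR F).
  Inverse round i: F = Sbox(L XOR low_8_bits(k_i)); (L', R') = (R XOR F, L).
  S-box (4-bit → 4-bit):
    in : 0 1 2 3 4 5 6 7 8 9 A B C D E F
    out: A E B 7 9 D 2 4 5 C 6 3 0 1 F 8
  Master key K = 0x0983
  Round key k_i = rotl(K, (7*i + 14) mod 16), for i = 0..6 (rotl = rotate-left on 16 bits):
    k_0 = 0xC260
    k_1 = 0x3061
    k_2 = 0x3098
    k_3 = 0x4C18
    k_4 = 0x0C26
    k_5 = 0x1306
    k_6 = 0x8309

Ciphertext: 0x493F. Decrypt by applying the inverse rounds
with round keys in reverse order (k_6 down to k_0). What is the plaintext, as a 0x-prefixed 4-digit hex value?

s_0 = ciphertext = 0x493F
s_1 = InvRound(s_0, k_6) = 0xA549
s_2 = InvRound(s_1, k_5) = 0x2EA5
s_3 = InvRound(s_2, k_4) = 0x002E
s_4 = InvRound(s_3, k_3) = 0xCB00
s_5 = InvRound(s_4, k_2) = 0xD7CB
s_6 = InvRound(s_5, k_1) = 0xF9D7
s_7 = InvRound(s_6, k_0) = 0x1BF9

0x1BF9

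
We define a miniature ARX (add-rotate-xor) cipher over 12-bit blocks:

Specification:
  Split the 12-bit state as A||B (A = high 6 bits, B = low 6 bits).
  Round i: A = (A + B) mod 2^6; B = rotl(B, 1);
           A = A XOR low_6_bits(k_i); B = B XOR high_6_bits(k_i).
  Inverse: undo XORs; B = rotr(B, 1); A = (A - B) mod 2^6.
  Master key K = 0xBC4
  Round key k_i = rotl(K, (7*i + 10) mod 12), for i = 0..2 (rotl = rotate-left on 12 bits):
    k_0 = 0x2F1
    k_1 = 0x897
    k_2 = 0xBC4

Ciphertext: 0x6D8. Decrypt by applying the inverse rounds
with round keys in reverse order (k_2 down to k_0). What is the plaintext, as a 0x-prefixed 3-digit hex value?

0x0F3

s_0 = ciphertext = 0x6D8
s_1 = InvRound(s_0, k_2) = 0x93B
s_2 = InvRound(s_1, k_1) = 0x1EC
s_3 = InvRound(s_2, k_0) = 0x0F3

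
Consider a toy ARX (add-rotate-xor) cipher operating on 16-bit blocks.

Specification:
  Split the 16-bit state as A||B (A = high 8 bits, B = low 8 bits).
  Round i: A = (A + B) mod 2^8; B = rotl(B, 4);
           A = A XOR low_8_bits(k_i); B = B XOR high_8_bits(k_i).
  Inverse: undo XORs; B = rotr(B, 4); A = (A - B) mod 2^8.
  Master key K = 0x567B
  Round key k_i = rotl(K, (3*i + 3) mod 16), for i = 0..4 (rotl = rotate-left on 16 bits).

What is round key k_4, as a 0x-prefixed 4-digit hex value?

0xAB3D

K = 0x567B
k_0 = rotl(K, (3*0+3) mod 16) = rotl(K, 3) = 0xB3DA
k_1 = rotl(K, (3*1+3) mod 16) = rotl(K, 6) = 0x9ED5
k_2 = rotl(K, (3*2+3) mod 16) = rotl(K, 9) = 0xF6AC
k_3 = rotl(K, (3*3+3) mod 16) = rotl(K, 12) = 0xB567
k_4 = rotl(K, (3*4+3) mod 16) = rotl(K, 15) = 0xAB3D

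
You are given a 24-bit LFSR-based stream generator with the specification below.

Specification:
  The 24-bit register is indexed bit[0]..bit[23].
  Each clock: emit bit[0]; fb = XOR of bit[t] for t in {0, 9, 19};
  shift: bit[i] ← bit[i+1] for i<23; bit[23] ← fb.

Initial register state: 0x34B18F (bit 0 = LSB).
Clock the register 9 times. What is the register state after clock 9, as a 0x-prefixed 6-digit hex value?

reg_0 = 0x34B18F
clock 1: out=1, reg = 0x9A58C7
clock 2: out=1, reg = 0x4D2C63
clock 3: out=1, reg = 0x269631
clock 4: out=1, reg = 0x134B18
clock 5: out=0, reg = 0x89A58C
clock 6: out=0, reg = 0xC4D2C6
clock 7: out=0, reg = 0xE26963
clock 8: out=1, reg = 0xF134B1
clock 9: out=1, reg = 0xF89A58

0xF89A58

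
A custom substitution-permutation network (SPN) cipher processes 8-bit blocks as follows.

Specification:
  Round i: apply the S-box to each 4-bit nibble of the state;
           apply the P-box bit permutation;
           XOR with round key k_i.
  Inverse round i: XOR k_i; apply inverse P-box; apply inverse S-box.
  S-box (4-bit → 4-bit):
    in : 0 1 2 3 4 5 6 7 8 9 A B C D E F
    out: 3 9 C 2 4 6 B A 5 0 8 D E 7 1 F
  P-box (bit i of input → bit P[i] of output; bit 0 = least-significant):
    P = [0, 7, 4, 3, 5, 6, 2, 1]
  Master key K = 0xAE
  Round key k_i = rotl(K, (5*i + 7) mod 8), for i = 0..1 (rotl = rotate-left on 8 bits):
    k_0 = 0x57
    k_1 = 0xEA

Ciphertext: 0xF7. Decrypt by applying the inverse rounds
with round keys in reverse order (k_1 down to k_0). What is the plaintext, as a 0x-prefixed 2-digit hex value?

s_0 = ciphertext = 0xF7
s_1 = InvRound(s_0, k_1) = 0x4B
s_2 = InvRound(s_1, k_0) = 0x42

0x42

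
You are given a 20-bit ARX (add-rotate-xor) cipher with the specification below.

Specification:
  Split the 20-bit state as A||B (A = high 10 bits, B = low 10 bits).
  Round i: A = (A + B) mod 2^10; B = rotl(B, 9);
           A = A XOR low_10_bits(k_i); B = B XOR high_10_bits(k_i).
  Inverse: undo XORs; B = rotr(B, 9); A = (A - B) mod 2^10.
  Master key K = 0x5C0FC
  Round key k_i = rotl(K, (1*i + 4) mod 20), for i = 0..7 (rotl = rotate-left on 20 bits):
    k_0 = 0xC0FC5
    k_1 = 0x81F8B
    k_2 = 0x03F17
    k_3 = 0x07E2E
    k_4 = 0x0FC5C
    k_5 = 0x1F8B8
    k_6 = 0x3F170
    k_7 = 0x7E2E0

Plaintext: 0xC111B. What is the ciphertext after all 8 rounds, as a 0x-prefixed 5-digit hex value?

0xA0234

s_0 = plaintext = 0xC111B
s_1 = Round(s_0, k_0) = 0xF698E
s_2 = Round(s_1, k_1) = 0xB8EC0
s_3 = Round(s_2, k_2) = 0xAD16F
s_4 = Round(s_3, k_3) = 0x836A8
s_5 = Round(s_4, k_4) = 0x3A56B
s_6 = Round(s_5, k_5) = 0xBB2CB
s_7 = Round(s_6, k_6) = 0x31F99
s_8 = Round(s_7, k_7) = 0xA0234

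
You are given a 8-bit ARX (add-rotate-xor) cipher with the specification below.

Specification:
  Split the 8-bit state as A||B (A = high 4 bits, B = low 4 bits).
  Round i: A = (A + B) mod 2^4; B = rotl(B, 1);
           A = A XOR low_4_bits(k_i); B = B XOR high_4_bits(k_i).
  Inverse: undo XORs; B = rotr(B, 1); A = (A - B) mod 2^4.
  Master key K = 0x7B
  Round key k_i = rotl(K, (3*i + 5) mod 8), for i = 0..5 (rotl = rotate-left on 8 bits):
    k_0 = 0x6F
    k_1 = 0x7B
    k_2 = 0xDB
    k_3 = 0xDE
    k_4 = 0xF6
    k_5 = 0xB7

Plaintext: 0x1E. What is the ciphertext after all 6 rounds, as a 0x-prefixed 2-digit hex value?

0xAD

s_0 = plaintext = 0x1E
s_1 = Round(s_0, k_0) = 0x0B
s_2 = Round(s_1, k_1) = 0x00
s_3 = Round(s_2, k_2) = 0xBD
s_4 = Round(s_3, k_3) = 0x66
s_5 = Round(s_4, k_4) = 0xA3
s_6 = Round(s_5, k_5) = 0xAD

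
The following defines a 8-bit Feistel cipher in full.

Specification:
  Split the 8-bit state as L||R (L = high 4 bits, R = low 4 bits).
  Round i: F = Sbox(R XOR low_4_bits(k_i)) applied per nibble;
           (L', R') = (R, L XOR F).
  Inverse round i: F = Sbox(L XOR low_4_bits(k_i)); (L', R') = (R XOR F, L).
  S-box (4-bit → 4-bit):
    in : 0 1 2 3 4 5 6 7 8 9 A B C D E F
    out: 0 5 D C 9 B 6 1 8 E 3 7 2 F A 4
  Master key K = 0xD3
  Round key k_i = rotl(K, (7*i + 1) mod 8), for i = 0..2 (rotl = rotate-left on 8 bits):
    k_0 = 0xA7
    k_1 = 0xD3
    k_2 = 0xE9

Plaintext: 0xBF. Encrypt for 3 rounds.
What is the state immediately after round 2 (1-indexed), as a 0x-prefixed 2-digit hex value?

0x3F

s_0 = plaintext = 0xBF
s_1 = Round(s_0, k_0) = 0xF3
s_2 = Round(s_1, k_1) = 0x3F
s_3 = Round(s_2, k_2) = 0xF5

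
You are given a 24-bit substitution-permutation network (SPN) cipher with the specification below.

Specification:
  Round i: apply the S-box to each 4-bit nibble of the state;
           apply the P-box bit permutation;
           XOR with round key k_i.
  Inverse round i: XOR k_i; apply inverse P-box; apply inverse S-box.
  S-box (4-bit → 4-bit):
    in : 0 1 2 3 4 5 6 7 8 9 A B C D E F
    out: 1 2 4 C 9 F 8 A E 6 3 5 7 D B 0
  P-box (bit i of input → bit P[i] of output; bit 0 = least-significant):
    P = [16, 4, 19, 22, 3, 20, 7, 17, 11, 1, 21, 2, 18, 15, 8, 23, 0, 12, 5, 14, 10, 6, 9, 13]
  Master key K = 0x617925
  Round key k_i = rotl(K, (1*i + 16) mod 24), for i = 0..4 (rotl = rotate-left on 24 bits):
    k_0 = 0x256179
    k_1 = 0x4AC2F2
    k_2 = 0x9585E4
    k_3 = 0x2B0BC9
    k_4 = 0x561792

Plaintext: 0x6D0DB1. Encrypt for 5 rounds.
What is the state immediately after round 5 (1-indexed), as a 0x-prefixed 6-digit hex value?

0x49C58B

s_0 = plaintext = 0x6D0DB1
s_1 = Round(s_0, k_0) = 0x0109C4
s_2 = Round(s_1, k_1) = 0x3FD678
s_3 = Round(s_2, k_2) = 0x4BA6F0
s_4 = Round(s_3, k_3) = 0x2EAFEC
s_5 = Round(s_4, k_4) = 0x49C58B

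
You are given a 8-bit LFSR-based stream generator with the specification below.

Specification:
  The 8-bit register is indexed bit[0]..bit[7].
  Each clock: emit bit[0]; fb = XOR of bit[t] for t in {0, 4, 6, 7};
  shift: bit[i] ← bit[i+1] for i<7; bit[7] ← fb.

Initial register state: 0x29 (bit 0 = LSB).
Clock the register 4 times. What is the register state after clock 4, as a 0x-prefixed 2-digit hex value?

0x52

reg_0 = 0x29
clock 1: out=1, reg = 0x94
clock 2: out=0, reg = 0x4A
clock 3: out=0, reg = 0xA5
clock 4: out=1, reg = 0x52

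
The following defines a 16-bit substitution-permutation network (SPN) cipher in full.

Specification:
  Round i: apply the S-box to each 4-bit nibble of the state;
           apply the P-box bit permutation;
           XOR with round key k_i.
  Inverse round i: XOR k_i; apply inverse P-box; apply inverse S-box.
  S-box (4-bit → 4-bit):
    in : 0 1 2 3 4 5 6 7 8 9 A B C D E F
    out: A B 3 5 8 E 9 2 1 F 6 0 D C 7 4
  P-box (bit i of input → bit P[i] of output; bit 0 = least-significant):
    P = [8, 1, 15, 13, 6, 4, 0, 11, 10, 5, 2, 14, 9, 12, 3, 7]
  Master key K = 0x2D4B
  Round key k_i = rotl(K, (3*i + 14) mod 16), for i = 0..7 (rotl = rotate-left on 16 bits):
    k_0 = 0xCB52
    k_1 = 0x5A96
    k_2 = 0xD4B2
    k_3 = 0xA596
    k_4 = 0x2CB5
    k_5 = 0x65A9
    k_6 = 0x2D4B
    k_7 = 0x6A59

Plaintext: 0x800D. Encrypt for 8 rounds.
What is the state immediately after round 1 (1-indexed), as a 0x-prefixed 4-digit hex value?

s_0 = plaintext = 0x800D
s_1 = Round(s_0, k_0) = 0x2162
s_2 = Round(s_1, k_1) = 0x05F4
s_3 = Round(s_2, k_2) = 0xA417
s_4 = Round(s_3, k_3) = 0xFDCC
s_5 = Round(s_4, k_4) = 0xC5F8
s_6 = Round(s_5, k_5) = 0x2604
s_7 = Round(s_6, k_6) = 0x535B
s_8 = Round(s_7, k_7) = 0x76C4

0x2162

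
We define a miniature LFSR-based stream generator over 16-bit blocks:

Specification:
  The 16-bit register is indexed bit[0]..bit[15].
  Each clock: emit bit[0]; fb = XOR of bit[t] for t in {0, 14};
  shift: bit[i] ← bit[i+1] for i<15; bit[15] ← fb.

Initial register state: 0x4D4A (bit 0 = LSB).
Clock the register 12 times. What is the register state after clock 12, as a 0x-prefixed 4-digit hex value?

0x9174

reg_0 = 0x4D4A
clock 1: out=0, reg = 0xA6A5
clock 2: out=1, reg = 0xD352
clock 3: out=0, reg = 0xE9A9
clock 4: out=1, reg = 0x74D4
clock 5: out=0, reg = 0xBA6A
clock 6: out=0, reg = 0x5D35
clock 7: out=1, reg = 0x2E9A
clock 8: out=0, reg = 0x174D
clock 9: out=1, reg = 0x8BA6
clock 10: out=0, reg = 0x45D3
clock 11: out=1, reg = 0x22E9
clock 12: out=1, reg = 0x9174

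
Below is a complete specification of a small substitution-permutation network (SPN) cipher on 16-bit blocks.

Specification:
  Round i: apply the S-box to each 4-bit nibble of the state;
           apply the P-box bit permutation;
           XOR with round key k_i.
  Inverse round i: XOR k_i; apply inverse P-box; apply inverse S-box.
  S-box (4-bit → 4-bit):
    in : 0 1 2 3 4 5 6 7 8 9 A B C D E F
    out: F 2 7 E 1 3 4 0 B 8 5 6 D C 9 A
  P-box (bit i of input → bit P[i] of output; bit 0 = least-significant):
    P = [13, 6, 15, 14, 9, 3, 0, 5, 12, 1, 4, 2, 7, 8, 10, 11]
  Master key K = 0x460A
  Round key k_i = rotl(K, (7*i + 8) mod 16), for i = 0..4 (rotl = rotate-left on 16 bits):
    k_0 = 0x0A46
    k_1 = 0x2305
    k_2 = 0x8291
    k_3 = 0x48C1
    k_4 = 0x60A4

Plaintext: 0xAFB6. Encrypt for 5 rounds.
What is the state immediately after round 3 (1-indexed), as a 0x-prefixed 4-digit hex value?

0x70D6

s_0 = plaintext = 0xAFB6
s_1 = Round(s_0, k_0) = 0x8EC9
s_2 = Round(s_1, k_1) = 0x78A0
s_3 = Round(s_2, k_2) = 0x70D6
s_4 = Round(s_3, k_3) = 0xD8F6
s_5 = Round(s_4, k_4) = 0xFC8A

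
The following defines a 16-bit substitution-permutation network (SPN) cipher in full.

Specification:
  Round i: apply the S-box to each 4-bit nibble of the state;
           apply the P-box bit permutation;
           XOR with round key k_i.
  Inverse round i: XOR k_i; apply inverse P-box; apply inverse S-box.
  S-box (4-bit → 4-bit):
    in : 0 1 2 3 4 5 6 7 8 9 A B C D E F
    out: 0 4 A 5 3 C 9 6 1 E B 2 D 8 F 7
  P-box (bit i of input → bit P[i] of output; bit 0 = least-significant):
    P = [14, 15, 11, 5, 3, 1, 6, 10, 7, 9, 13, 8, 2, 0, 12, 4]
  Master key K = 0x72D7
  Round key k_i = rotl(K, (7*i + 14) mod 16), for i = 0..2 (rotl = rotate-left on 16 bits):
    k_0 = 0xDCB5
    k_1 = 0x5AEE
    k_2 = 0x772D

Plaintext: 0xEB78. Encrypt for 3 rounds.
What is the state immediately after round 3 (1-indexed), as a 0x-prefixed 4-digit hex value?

0x6628

s_0 = plaintext = 0xEB78
s_1 = Round(s_0, k_0) = 0x8EE2
s_2 = Round(s_1, k_1) = 0xFD00
s_3 = Round(s_2, k_2) = 0x6628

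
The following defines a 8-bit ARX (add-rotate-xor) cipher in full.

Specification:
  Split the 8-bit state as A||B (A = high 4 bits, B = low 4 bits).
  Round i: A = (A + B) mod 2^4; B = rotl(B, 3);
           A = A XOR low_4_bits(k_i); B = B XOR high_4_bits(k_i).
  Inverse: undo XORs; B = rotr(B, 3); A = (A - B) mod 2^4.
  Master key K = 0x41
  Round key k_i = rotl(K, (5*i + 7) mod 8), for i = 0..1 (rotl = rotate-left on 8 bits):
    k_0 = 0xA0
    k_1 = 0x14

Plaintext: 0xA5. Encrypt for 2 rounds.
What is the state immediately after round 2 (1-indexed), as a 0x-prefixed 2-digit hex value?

s_0 = plaintext = 0xA5
s_1 = Round(s_0, k_0) = 0xF0
s_2 = Round(s_1, k_1) = 0xB1

0xB1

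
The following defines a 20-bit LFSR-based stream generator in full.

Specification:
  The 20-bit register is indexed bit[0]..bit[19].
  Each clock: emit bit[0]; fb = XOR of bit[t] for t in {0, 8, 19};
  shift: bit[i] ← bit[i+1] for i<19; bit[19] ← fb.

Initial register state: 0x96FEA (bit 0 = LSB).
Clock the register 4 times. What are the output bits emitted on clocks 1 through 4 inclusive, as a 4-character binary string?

0101

reg_0 = 0x96FEA
clock 1: out=0, reg = 0x4B7F5
clock 2: out=1, reg = 0x25BFA
clock 3: out=0, reg = 0x92DFD
clock 4: out=1, reg = 0xC96FE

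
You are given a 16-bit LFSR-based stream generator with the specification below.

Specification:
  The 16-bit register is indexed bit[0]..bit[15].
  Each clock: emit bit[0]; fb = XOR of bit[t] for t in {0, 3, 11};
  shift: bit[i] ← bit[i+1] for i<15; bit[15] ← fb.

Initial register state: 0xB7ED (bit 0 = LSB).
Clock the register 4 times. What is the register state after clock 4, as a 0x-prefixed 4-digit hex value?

0x6B7E

reg_0 = 0xB7ED
clock 1: out=1, reg = 0x5BF6
clock 2: out=0, reg = 0xADFB
clock 3: out=1, reg = 0xD6FD
clock 4: out=1, reg = 0x6B7E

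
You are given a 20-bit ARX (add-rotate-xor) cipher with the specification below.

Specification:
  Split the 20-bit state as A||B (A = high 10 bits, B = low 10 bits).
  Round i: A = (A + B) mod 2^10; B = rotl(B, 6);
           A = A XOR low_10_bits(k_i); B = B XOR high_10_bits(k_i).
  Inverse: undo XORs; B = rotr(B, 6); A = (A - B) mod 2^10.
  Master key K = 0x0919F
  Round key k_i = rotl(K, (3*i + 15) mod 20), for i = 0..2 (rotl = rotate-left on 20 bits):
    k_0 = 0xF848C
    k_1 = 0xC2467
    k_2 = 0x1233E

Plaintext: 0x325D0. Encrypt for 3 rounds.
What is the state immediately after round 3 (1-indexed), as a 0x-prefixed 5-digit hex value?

0x649CB

s_0 = plaintext = 0x325D0
s_1 = Round(s_0, k_0) = 0x857FC
s_2 = Round(s_1, k_1) = 0x9D836
s_3 = Round(s_2, k_2) = 0x649CB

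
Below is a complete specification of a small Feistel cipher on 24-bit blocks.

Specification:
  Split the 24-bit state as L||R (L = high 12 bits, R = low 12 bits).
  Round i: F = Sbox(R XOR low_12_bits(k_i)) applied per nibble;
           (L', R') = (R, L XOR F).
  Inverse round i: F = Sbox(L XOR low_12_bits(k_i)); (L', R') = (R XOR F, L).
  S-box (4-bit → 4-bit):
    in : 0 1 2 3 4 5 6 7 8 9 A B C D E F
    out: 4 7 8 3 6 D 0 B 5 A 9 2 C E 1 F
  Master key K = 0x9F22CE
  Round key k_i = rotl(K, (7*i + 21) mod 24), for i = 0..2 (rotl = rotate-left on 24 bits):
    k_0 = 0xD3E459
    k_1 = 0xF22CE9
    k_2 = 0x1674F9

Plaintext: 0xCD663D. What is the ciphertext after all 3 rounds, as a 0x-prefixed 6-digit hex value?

0x307F21

s_0 = plaintext = 0xCD663D
s_1 = Round(s_0, k_0) = 0x63D4D0
s_2 = Round(s_1, k_1) = 0x4D0307
s_3 = Round(s_2, k_2) = 0x307F21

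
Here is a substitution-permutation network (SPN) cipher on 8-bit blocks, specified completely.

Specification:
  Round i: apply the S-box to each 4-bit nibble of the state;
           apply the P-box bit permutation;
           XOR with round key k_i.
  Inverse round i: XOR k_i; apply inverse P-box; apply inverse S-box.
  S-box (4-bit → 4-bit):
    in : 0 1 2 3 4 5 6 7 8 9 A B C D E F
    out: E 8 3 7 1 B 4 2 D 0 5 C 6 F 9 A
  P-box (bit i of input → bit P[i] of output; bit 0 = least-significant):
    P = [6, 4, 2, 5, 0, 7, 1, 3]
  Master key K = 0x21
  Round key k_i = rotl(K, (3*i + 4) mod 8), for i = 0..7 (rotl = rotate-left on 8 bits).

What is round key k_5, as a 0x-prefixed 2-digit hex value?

0x09

K = 0x21
k_0 = rotl(K, (3*0+4) mod 8) = rotl(K, 4) = 0x12
k_1 = rotl(K, (3*1+4) mod 8) = rotl(K, 7) = 0x90
k_2 = rotl(K, (3*2+4) mod 8) = rotl(K, 2) = 0x84
k_3 = rotl(K, (3*3+4) mod 8) = rotl(K, 5) = 0x24
k_4 = rotl(K, (3*4+4) mod 8) = rotl(K, 0) = 0x21
k_5 = rotl(K, (3*5+4) mod 8) = rotl(K, 3) = 0x09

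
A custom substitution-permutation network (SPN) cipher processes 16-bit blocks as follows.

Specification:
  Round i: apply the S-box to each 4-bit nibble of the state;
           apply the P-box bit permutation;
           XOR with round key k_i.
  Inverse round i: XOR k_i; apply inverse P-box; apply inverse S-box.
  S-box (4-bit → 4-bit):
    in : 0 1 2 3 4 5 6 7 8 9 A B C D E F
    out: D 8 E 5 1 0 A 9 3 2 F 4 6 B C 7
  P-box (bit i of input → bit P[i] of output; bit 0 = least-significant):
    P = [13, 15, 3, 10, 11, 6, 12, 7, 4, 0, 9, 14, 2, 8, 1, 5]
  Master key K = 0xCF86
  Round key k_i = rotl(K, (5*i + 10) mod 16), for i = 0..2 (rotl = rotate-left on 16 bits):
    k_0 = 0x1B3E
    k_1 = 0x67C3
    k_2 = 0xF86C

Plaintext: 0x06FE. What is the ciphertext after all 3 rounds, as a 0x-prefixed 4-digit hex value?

s_0 = plaintext = 0x06FE
s_1 = Round(s_0, k_0) = 0x4751
s_2 = Round(s_1, k_1) = 0x23D7
s_3 = Round(s_2, k_2) = 0xD79E

0xD79E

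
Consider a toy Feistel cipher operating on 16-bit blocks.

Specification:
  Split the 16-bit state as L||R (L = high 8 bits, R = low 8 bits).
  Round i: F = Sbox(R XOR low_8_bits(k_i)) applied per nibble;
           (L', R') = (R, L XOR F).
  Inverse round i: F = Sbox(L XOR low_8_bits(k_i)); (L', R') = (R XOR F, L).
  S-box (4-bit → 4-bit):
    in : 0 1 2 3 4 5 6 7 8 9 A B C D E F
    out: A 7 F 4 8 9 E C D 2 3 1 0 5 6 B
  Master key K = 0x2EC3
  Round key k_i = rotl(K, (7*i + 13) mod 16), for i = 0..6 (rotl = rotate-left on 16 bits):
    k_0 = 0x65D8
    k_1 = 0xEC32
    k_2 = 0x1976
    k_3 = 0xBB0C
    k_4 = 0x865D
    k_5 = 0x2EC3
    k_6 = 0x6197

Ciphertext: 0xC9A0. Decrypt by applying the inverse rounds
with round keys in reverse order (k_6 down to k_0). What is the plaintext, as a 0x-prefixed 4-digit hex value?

s_0 = ciphertext = 0xC9A0
s_1 = InvRound(s_0, k_6) = 0x36C9
s_2 = InvRound(s_1, k_5) = 0x7036
s_3 = InvRound(s_2, k_4) = 0xC370
s_4 = InvRound(s_3, k_3) = 0x7BC3
s_5 = InvRound(s_4, k_2) = 0x667B
s_6 = InvRound(s_5, k_1) = 0xE366
s_7 = InvRound(s_6, k_0) = 0x27E3

0x27E3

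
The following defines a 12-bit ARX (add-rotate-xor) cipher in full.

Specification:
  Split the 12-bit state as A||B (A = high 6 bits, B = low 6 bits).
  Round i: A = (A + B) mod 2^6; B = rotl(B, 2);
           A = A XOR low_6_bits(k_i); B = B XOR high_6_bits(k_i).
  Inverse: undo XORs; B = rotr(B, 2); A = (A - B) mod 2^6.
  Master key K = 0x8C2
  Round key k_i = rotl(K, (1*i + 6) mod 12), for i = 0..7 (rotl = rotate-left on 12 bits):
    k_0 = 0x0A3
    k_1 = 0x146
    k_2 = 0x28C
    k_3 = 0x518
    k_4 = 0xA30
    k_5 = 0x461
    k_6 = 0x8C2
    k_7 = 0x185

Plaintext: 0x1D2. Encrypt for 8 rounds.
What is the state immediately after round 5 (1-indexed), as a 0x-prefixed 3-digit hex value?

s_0 = plaintext = 0x1D2
s_1 = Round(s_0, k_0) = 0xE8B
s_2 = Round(s_1, k_1) = 0x0E9
s_3 = Round(s_2, k_2) = 0x82C
s_4 = Round(s_3, k_3) = 0x526
s_5 = Round(s_4, k_4) = 0x2B2
s_6 = Round(s_5, k_5) = 0x75A
s_7 = Round(s_6, k_6) = 0xD4A
s_8 = Round(s_7, k_7) = 0xEAE

0x2B2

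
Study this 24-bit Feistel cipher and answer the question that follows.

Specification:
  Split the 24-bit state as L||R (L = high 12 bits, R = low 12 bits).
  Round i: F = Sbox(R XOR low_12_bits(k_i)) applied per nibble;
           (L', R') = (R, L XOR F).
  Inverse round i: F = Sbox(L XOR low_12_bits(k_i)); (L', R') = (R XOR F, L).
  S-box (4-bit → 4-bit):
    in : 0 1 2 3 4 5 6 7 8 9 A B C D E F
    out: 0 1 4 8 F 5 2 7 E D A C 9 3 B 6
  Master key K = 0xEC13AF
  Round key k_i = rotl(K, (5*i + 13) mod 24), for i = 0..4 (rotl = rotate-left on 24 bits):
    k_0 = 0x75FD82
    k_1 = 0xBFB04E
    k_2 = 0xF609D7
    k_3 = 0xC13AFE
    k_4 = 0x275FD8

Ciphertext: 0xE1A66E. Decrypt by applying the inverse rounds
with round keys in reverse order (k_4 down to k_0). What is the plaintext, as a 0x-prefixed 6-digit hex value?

0x359355

s_0 = ciphertext = 0xE1A66E
s_1 = InvRound(s_0, k_4) = 0x7FAE1A
s_2 = InvRound(s_1, k_3) = 0xD157FA
s_3 = InvRound(s_2, k_2) = 0x86ED15
s_4 = InvRound(s_3, k_1) = 0x35586E
s_5 = InvRound(s_4, k_0) = 0x359355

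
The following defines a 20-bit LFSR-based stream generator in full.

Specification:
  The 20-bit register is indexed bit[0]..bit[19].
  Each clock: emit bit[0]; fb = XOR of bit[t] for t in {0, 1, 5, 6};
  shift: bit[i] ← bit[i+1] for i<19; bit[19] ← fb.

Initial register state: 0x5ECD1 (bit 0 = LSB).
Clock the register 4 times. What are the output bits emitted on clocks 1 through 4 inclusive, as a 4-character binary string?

reg_0 = 0x5ECD1
clock 1: out=1, reg = 0x2F668
clock 2: out=0, reg = 0x17B34
clock 3: out=0, reg = 0x8BD9A
clock 4: out=0, reg = 0xC5ECD

1000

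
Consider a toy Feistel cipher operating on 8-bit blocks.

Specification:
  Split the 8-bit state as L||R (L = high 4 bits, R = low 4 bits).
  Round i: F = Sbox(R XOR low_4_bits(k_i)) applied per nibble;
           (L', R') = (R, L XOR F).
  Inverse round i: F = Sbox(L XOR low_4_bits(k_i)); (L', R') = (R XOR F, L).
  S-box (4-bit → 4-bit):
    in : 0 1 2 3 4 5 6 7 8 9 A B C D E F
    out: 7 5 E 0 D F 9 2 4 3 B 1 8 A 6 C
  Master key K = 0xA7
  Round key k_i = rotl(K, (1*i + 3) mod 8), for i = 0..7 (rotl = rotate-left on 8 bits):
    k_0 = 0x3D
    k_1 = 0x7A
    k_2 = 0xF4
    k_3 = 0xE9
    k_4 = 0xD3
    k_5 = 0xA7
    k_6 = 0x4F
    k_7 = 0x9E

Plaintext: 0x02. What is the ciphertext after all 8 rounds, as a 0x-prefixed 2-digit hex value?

s_0 = plaintext = 0x02
s_1 = Round(s_0, k_0) = 0x2C
s_2 = Round(s_1, k_1) = 0xCB
s_3 = Round(s_2, k_2) = 0xB0
s_4 = Round(s_3, k_3) = 0x08
s_5 = Round(s_4, k_4) = 0x81
s_6 = Round(s_5, k_5) = 0x11
s_7 = Round(s_6, k_6) = 0x17
s_8 = Round(s_7, k_7) = 0x72

0x72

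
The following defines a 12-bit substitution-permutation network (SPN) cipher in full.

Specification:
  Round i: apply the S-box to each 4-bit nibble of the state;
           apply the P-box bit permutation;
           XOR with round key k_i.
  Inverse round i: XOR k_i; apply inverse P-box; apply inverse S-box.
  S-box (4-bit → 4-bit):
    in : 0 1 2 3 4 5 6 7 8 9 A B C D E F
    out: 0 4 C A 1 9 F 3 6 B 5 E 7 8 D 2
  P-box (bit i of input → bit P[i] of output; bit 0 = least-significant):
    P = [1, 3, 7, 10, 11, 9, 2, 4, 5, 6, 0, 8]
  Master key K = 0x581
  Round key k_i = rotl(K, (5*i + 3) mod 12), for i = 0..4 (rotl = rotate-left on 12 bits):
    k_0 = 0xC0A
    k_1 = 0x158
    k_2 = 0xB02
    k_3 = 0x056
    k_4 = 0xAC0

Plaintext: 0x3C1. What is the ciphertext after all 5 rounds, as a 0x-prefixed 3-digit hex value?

0x2C3

s_0 = plaintext = 0x3C1
s_1 = Round(s_0, k_0) = 0x7CE
s_2 = Round(s_1, k_1) = 0xFBE
s_3 = Round(s_2, k_2) = 0xDD4
s_4 = Round(s_3, k_3) = 0x144
s_5 = Round(s_4, k_4) = 0x2C3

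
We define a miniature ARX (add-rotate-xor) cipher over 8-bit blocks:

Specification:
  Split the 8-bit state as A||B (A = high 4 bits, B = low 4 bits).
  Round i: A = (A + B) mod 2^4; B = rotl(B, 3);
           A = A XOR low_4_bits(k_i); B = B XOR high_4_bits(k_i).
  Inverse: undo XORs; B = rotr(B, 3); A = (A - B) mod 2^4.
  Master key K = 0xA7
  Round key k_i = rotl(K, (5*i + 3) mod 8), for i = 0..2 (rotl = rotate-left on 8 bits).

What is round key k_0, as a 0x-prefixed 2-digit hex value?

K = 0xA7
k_0 = rotl(K, (5*0+3) mod 8) = rotl(K, 3) = 0x3D

0x3D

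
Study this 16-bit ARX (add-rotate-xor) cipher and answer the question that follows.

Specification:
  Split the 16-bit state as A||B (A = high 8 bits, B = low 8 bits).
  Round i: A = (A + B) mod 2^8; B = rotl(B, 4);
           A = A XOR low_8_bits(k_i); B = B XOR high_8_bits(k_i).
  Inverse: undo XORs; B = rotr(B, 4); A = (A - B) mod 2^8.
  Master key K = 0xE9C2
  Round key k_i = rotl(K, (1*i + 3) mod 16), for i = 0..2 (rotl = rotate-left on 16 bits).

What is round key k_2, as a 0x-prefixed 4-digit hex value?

0x385D

K = 0xE9C2
k_0 = rotl(K, (1*0+3) mod 16) = rotl(K, 3) = 0x4E17
k_1 = rotl(K, (1*1+3) mod 16) = rotl(K, 4) = 0x9C2E
k_2 = rotl(K, (1*2+3) mod 16) = rotl(K, 5) = 0x385D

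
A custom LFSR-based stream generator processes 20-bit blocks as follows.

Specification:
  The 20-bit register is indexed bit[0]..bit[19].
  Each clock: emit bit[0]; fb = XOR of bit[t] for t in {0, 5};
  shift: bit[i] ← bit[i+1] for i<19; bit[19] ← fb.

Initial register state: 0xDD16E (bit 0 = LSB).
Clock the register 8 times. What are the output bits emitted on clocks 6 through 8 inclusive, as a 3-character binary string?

110

reg_0 = 0xDD16E
clock 1: out=0, reg = 0xEE8B7
clock 2: out=1, reg = 0x7745B
clock 3: out=1, reg = 0xBBA2D
clock 4: out=1, reg = 0x5DD16
clock 5: out=0, reg = 0x2EE8B
clock 6: out=1, reg = 0x97745
clock 7: out=1, reg = 0xCBBA2
clock 8: out=0, reg = 0xE5DD1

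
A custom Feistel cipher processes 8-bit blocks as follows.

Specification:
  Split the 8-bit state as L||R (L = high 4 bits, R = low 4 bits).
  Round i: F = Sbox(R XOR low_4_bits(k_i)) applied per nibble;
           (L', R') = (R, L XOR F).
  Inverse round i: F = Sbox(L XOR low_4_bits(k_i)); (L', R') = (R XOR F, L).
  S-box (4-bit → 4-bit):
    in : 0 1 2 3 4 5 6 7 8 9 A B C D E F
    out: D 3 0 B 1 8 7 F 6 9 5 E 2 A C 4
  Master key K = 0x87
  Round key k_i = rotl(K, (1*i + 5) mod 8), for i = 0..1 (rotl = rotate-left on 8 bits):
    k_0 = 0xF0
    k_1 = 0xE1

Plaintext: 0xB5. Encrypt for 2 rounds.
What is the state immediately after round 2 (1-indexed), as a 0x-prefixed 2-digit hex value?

0x35

s_0 = plaintext = 0xB5
s_1 = Round(s_0, k_0) = 0x53
s_2 = Round(s_1, k_1) = 0x35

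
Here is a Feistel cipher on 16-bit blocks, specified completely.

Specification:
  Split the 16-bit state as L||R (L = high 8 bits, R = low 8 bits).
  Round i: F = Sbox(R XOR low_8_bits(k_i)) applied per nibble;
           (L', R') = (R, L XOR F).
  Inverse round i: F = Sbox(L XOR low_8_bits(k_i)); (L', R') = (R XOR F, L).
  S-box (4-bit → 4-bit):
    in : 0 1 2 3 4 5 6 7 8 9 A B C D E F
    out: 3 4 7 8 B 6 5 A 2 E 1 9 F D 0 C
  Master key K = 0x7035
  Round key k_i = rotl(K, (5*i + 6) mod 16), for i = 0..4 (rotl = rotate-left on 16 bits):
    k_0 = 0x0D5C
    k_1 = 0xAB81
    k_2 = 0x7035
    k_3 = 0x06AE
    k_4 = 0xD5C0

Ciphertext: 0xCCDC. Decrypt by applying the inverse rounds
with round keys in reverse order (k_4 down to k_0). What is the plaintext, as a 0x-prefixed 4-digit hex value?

0x90AF

s_0 = ciphertext = 0xCCDC
s_1 = InvRound(s_0, k_4) = 0xE3CC
s_2 = InvRound(s_1, k_3) = 0x71E3
s_3 = InvRound(s_2, k_2) = 0x5871
s_4 = InvRound(s_3, k_1) = 0xAF58
s_5 = InvRound(s_4, k_0) = 0x90AF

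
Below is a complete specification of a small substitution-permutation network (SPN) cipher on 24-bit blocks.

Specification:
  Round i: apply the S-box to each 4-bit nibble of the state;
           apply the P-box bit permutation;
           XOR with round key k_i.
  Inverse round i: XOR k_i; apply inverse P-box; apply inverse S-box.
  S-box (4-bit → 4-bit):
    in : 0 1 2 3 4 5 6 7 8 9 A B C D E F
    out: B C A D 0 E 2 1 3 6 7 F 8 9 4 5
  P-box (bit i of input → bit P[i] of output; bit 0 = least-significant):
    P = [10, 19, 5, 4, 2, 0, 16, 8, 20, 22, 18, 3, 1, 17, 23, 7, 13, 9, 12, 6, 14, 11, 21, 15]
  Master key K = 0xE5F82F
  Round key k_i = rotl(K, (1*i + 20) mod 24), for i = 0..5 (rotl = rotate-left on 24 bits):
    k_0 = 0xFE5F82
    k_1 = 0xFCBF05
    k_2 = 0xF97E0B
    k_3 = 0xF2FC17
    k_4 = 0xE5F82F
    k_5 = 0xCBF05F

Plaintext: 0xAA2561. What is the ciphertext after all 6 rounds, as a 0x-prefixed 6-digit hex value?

s_0 = plaintext = 0xAA2561
s_1 = Round(s_0, k_0) = 0x98253B
s_2 = Round(s_1, k_1) = 0x9390B9
s_3 = Round(s_2, k_2) = 0x024766
s_4 = Round(s_3, k_3) = 0xEA3656
s_5 = Round(s_4, k_4) = 0x0CCBAC
s_6 = Round(s_5, k_5) = 0x9E3882

0x9E3882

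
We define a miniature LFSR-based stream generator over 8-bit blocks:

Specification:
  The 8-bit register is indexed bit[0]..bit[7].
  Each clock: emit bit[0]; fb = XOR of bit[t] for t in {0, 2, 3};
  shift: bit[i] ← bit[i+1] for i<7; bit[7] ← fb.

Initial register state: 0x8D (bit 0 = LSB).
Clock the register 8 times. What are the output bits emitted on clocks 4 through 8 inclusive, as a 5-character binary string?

10001

reg_0 = 0x8D
clock 1: out=1, reg = 0xC6
clock 2: out=0, reg = 0xE3
clock 3: out=1, reg = 0xF1
clock 4: out=1, reg = 0xF8
clock 5: out=0, reg = 0xFC
clock 6: out=0, reg = 0x7E
clock 7: out=0, reg = 0x3F
clock 8: out=1, reg = 0x9F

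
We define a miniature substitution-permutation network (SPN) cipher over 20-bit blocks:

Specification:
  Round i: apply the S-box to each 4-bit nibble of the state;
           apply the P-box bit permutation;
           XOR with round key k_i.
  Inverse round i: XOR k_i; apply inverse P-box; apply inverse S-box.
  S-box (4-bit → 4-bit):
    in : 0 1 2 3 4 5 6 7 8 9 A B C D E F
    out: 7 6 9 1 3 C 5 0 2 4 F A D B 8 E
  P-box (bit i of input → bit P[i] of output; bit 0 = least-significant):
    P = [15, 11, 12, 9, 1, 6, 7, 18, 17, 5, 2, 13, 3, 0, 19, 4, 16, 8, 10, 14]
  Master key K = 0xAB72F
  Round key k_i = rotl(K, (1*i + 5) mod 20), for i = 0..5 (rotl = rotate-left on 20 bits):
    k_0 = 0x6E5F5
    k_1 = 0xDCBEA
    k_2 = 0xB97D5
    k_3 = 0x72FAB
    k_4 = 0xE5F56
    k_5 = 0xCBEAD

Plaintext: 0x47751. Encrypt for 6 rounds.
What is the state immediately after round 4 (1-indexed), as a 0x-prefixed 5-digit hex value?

s_0 = plaintext = 0x47751
s_1 = Round(s_0, k_0) = 0x3FC75
s_2 = Round(s_1, k_1) = 0x6F9FF
s_3 = Round(s_2, k_2) = 0x68900
s_4 = Round(s_3, k_3) = 0x6B36C
s_5 = Round(s_4, k_4) = 0xDC9C5
s_6 = Round(s_5, k_5) = 0x1ED33

0x6B36C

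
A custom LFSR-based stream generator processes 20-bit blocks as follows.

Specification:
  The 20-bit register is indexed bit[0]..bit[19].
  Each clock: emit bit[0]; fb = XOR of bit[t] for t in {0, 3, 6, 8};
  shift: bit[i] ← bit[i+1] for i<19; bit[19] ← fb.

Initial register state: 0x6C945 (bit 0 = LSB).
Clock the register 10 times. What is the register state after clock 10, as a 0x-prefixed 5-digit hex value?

reg_0 = 0x6C945
clock 1: out=1, reg = 0xB64A2
clock 2: out=0, reg = 0x5B251
clock 3: out=1, reg = 0x2D928
clock 4: out=0, reg = 0x16C94
clock 5: out=0, reg = 0x0B64A
clock 6: out=0, reg = 0x05B25
clock 7: out=1, reg = 0x02D92
clock 8: out=0, reg = 0x816C9
clock 9: out=1, reg = 0xC0B64
clock 10: out=0, reg = 0x605B2

0x605B2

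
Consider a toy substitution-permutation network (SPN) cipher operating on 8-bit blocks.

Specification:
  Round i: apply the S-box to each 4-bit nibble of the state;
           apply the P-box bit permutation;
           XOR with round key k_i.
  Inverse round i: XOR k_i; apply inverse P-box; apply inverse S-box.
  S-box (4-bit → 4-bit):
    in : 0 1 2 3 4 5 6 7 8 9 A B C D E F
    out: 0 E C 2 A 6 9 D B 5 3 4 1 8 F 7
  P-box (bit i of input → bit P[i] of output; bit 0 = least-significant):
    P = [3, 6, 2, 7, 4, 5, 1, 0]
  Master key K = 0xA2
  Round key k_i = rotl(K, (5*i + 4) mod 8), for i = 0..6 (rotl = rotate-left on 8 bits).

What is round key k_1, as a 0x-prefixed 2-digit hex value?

0x45

K = 0xA2
k_0 = rotl(K, (5*0+4) mod 8) = rotl(K, 4) = 0x2A
k_1 = rotl(K, (5*1+4) mod 8) = rotl(K, 1) = 0x45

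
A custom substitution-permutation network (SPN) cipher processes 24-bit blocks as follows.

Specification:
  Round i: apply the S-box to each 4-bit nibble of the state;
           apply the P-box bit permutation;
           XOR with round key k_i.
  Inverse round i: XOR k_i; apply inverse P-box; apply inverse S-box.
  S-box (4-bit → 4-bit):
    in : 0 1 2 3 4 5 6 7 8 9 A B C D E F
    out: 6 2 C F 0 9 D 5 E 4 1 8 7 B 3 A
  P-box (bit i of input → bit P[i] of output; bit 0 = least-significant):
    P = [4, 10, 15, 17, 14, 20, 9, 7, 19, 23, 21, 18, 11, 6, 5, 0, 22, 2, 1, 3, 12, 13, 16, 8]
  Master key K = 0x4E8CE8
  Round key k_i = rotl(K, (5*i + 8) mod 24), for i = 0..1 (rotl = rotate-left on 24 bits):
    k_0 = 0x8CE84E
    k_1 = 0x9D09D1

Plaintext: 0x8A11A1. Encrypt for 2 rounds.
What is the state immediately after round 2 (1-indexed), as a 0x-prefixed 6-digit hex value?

0x410FAC

s_0 = plaintext = 0x8A11A1
s_1 = Round(s_0, k_0) = 0x4D8D0E
s_2 = Round(s_1, k_1) = 0x410FAC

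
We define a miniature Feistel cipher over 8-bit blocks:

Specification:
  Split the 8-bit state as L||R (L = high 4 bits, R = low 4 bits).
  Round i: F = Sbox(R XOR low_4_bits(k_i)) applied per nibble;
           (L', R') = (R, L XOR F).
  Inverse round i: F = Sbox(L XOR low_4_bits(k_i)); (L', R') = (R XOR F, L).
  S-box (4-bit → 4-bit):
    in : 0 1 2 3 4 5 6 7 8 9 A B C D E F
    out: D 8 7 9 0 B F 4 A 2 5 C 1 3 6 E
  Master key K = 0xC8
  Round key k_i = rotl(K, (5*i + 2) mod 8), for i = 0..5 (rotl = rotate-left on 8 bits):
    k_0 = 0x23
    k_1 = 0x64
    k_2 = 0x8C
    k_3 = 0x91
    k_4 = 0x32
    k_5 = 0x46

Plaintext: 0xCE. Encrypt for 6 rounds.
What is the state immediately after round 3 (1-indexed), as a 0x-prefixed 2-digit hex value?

0x29

s_0 = plaintext = 0xCE
s_1 = Round(s_0, k_0) = 0xEF
s_2 = Round(s_1, k_1) = 0xF2
s_3 = Round(s_2, k_2) = 0x29
s_4 = Round(s_3, k_3) = 0x98
s_5 = Round(s_4, k_4) = 0x8C
s_6 = Round(s_5, k_5) = 0xCD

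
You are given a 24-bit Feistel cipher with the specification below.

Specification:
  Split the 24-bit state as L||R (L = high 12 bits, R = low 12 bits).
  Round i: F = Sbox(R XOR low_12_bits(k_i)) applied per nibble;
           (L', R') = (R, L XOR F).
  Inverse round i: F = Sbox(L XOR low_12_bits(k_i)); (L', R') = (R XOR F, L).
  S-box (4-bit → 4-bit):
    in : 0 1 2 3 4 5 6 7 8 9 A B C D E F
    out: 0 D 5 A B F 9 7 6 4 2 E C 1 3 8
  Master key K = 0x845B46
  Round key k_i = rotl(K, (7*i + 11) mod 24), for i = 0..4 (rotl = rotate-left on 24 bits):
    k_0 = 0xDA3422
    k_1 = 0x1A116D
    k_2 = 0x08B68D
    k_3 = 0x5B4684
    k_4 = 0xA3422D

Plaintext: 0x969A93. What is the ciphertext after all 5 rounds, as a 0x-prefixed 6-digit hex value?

0x052AAE

s_0 = plaintext = 0x969A93
s_1 = Round(s_0, k_0) = 0xA93A84
s_2 = Round(s_1, k_1) = 0xA844A7
s_3 = Round(s_2, k_2) = 0x4A7FD6
s_4 = Round(s_3, k_3) = 0xFD6052
s_5 = Round(s_4, k_4) = 0x052AAE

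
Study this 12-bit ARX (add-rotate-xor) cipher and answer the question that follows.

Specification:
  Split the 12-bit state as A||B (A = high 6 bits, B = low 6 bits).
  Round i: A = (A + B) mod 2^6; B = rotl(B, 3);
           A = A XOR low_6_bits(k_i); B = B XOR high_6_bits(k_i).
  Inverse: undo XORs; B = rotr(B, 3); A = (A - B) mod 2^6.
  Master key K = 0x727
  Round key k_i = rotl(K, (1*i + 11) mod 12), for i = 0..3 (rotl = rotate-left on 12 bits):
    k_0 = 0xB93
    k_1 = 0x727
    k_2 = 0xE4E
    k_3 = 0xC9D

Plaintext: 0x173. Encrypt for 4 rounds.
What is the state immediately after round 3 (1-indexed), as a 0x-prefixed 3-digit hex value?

0x62A

s_0 = plaintext = 0x173
s_1 = Round(s_0, k_0) = 0xAF0
s_2 = Round(s_1, k_1) = 0xF1A
s_3 = Round(s_2, k_2) = 0x62A
s_4 = Round(s_3, k_3) = 0x7E7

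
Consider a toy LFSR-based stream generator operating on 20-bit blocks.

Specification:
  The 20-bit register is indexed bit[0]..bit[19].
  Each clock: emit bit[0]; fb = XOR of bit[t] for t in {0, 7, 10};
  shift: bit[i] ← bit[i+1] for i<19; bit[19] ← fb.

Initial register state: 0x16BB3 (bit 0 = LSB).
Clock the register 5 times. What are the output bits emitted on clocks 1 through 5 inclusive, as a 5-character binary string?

11001

reg_0 = 0x16BB3
clock 1: out=1, reg = 0x0B5D9
clock 2: out=1, reg = 0x85AEC
clock 3: out=0, reg = 0xC2D76
clock 4: out=0, reg = 0xE16BB
clock 5: out=1, reg = 0xF0B5D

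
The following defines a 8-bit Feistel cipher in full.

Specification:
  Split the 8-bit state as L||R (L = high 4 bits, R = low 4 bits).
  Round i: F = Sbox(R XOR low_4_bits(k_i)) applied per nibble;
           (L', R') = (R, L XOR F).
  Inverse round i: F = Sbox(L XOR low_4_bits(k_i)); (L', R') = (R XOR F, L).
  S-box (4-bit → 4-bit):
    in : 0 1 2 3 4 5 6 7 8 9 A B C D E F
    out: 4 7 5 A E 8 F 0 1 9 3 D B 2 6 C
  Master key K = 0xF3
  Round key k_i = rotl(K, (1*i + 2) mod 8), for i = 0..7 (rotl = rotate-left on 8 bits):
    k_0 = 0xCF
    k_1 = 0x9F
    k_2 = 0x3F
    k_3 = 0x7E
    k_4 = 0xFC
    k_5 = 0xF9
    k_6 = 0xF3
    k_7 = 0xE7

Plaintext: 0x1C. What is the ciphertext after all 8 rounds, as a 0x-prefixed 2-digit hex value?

0x9B

s_0 = plaintext = 0x1C
s_1 = Round(s_0, k_0) = 0xCB
s_2 = Round(s_1, k_1) = 0xB2
s_3 = Round(s_2, k_2) = 0x29
s_4 = Round(s_3, k_3) = 0x92
s_5 = Round(s_4, k_4) = 0x2F
s_6 = Round(s_5, k_5) = 0xFD
s_7 = Round(s_6, k_6) = 0xD9
s_8 = Round(s_7, k_7) = 0x9B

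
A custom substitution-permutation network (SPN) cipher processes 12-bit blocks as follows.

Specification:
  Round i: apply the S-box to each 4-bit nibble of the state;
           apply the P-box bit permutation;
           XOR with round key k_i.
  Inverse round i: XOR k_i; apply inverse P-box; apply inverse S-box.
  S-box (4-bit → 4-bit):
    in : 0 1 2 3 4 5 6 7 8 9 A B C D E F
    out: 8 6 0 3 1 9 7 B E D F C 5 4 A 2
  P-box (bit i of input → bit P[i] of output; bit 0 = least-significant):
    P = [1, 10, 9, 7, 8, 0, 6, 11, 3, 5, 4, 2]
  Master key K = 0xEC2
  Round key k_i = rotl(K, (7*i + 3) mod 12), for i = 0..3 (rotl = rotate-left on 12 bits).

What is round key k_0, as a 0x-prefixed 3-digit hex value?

K = 0xEC2
k_0 = rotl(K, (7*0+3) mod 12) = rotl(K, 3) = 0x617

0x617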